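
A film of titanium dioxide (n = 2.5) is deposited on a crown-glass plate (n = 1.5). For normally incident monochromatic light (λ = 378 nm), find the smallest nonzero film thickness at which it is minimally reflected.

At the upper boundary (n = 1.0 to n = 2.5) the reflected ray undergoes a half-wave phase shift.
Ray reflecting at the bottom interface goes from n = 2.5 toward n = 1.5: no phase shift.
Exactly one π shift → a net half-wave offset.
For dark reflection here: 2 n t = m λ.
Minimum nonzero at m = 1: t = λ / (2 n) = 378 / (2 × 2.5) = 75.6 nm.

75.6 nm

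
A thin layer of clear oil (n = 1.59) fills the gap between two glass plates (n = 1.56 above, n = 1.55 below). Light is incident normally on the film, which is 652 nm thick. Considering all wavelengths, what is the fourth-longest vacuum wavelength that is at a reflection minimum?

518 nm

Top surface (1.56 → 1.59): reflection off a higher-index medium gives a half-wave phase shift.
Ray reflecting at the bottom interface goes from n = 1.59 toward n = 1.55: no phase shift.
Exactly one π shift → a net half-wave offset.
With one net inversion, destructive interference in reflection requires 2 n t = m λ.
λ = 2 n t / m. The fourth-longest wavelength is m = 4: λ = 2 × 1.59 × 652 / 4.00 = 518 nm.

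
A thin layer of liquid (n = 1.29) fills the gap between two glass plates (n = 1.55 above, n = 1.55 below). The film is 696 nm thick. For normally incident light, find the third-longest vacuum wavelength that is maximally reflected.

Top surface (1.55 → 1.29): reflection off a lower-index medium gives no phase shift.
Ray reflecting at the bottom interface goes from n = 1.29 toward n = 1.55: a half-wave phase shift.
Exactly one π shift → a net half-wave offset.
For bright reflection here: 2 n t = (m + ½) λ.
λ = 2 n t / (m + ½). The third-longest wavelength is m = 2: λ = 2 × 1.29 × 696 / 2.50 = 718 nm.

718 nm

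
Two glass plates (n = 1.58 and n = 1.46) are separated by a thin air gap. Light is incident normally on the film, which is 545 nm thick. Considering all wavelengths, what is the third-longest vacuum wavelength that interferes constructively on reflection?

Top surface (1.58 → 1.0): reflection off a lower-index medium gives no phase shift.
At the lower boundary (n = 1.0 to n = 1.46) the reflected ray undergoes a half-wave phase shift.
Exactly one π shift → a net half-wave offset.
For maximum reflection here: 2 n t = (m + ½) λ.
λ = 2 n t / (m + ½). The third-longest wavelength is m = 2: λ = 2 × 1.0 × 545 / 2.50 = 436 nm.

436 nm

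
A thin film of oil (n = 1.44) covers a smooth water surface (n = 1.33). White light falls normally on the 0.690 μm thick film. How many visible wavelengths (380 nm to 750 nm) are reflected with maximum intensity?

Ray reflecting at the top interface goes from n = 1.0 toward n = 1.44: a half-wave phase shift.
At the lower boundary (n = 1.44 to n = 1.33) the reflected ray undergoes no phase shift.
The two reflections differ by half a wavelength.
So the condition for constructive reflection is 2 n t = (m + ½) λ.
λ = 2 n t / (m + ½) = 1987 / (m + ½) nm.
m=2: 795 nm (IR); m=3: 568 nm (visible); m=4: 442 nm (visible); m=5: 361 nm (UV).

2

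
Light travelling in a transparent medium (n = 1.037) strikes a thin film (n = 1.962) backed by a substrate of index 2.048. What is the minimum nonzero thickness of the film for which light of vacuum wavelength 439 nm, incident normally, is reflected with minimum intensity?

Ray reflecting at the top interface goes from n = 1.037 toward n = 1.962: a half-wave phase shift.
Bottom surface (1.962 → 2.048): reflection off a higher-index medium gives a half-wave phase shift.
Zero or two π shifts → no net half-wave offset.
So the condition for destructive reflection is 2 n t = (m + ½) λ.
Minimum at m = 0: t = λ / (4 n) = 439 / (4 × 1.962) = 55.9 nm.

55.9 nm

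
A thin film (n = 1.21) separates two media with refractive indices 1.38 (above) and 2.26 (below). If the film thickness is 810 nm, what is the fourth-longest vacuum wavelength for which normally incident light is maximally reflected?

560 nm

At the upper boundary (n = 1.38 to n = 1.21) the reflected ray undergoes no phase shift.
Ray reflecting at the bottom interface goes from n = 1.21 toward n = 2.26: a half-wave phase shift.
Net: one phase inversion between the two reflected rays.
So the condition for constructive reflection is 2 n t = (m + ½) λ.
λ = 2 n t / (m + ½). The fourth-longest wavelength is m = 3: λ = 2 × 1.21 × 810 / 3.50 = 560 nm.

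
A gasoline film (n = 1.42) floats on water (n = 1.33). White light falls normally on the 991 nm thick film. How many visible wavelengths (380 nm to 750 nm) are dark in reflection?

At the upper boundary (n = 1.0 to n = 1.42) the reflected ray undergoes a half-wave phase shift.
At the lower boundary (n = 1.42 to n = 1.33) the reflected ray undergoes no phase shift.
Net: one phase inversion between the two reflected rays.
With one net inversion, destructive interference in reflection requires 2 n t = m λ.
λ = 2 n t / m = 2814 / m nm.
m=3: 938 nm (IR); m=4: 704 nm (visible); m=5: 563 nm (visible); m=6: 469 nm (visible); m=7: 402 nm (visible); m=8: 352 nm (UV).

4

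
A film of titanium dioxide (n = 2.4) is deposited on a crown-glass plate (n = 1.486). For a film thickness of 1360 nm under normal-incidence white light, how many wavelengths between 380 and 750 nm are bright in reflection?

At the upper boundary (n = 1.0 to n = 2.4) the reflected ray undergoes a half-wave phase shift.
Bottom surface (2.4 → 1.486): reflection off a lower-index medium gives no phase shift.
Net: one phase inversion between the two reflected rays.
So the condition for constructive reflection is 2 n t = (m + ½) λ.
λ = 2 n t / (m + ½) = 6528 / (m + ½) nm.
m=8: 768 nm (IR); m=9: 687 nm (visible); m=10: 622 nm (visible); m=11: 568 nm (visible); m=12: 522 nm (visible); m=13: 484 nm (visible); m=14: 450 nm (visible); m=15: 421 nm (visible); m=16: 396 nm (visible); m=17: 373 nm (UV).

8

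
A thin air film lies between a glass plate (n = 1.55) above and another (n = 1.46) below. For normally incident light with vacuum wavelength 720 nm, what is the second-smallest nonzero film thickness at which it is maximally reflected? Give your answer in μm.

0.540 μm

Ray reflecting at the top interface goes from n = 1.55 toward n = 1.0: no phase shift.
At the lower boundary (n = 1.0 to n = 1.46) the reflected ray undergoes a half-wave phase shift.
The two reflections differ by half a wavelength.
With one net inversion, constructive interference in reflection requires 2 n t = (m + ½) λ.
The second-smallest nonzero thickness corresponds to m = 1: t = (m + ½) λ / (2 n) = 1.50 × 720 / (2 × 1.0) = 540 nm.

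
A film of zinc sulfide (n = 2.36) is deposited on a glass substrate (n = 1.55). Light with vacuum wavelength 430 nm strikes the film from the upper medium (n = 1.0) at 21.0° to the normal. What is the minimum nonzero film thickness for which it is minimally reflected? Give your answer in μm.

0.0922 μm

At the upper boundary (n = 1.0 to n = 2.36) the reflected ray undergoes a half-wave phase shift.
At the lower boundary (n = 2.36 to n = 1.55) the reflected ray undergoes no phase shift.
Net: one phase inversion between the two reflected rays.
So the condition for destructive reflection is 2 n t cos θ_r = m λ.
Snell's law: 1.0 sin 21.0° = 2.36 sin θ_r → sin θ_r = 0.152, cos θ_r = 0.988.
Minimum nonzero at m = 1: t = λ / (2 n cos θ_r) = 430 / (2 × 2.36 × 0.988) = 92.2 nm.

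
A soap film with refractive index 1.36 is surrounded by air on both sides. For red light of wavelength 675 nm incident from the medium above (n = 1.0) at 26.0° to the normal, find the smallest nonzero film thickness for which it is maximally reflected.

At the upper boundary (n = 1.0 to n = 1.36) the reflected ray undergoes a half-wave phase shift.
At the lower boundary (n = 1.36 to n = 1.0) the reflected ray undergoes no phase shift.
The two reflections differ by half a wavelength.
With one net inversion, constructive interference in reflection requires 2 n t cos θ_r = (m + ½) λ.
Snell's law: 1.0 sin 26.0° = 1.36 sin θ_r → sin θ_r = 0.322, cos θ_r = 0.947.
Minimum at m = 0: t = λ / (4 n cos θ_r) = 675 / (4 × 1.36 × 0.947) = 131 nm.

131 nm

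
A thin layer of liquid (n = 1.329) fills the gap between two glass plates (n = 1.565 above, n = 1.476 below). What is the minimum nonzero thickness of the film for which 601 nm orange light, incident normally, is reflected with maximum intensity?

113 nm

At the upper boundary (n = 1.565 to n = 1.329) the reflected ray undergoes no phase shift.
Ray reflecting at the bottom interface goes from n = 1.329 toward n = 1.476: a half-wave phase shift.
The two reflections differ by half a wavelength.
So the condition for constructive reflection is 2 n t = (m + ½) λ.
Minimum at m = 0: t = λ / (4 n) = 601 / (4 × 1.329) = 113 nm.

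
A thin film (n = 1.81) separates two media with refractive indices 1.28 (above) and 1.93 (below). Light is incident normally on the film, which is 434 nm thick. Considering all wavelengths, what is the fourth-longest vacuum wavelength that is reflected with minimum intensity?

449 nm

Ray reflecting at the top interface goes from n = 1.28 toward n = 1.81: a half-wave phase shift.
At the lower boundary (n = 1.81 to n = 1.93) the reflected ray undergoes a half-wave phase shift.
Zero or two π shifts → no net half-wave offset.
So the condition for destructive reflection is 2 n t = (m + ½) λ.
λ = 2 n t / (m + ½). The fourth-longest wavelength is m = 3: λ = 2 × 1.81 × 434 / 3.50 = 449 nm.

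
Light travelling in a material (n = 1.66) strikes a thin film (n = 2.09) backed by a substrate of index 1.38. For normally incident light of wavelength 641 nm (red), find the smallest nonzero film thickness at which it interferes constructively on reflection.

76.7 nm

At the upper boundary (n = 1.66 to n = 2.09) the reflected ray undergoes a half-wave phase shift.
Ray reflecting at the bottom interface goes from n = 2.09 toward n = 1.38: no phase shift.
Net: one phase inversion between the two reflected rays.
For bright reflection here: 2 n t = (m + ½) λ.
Minimum at m = 0: t = λ / (4 n) = 641 / (4 × 2.09) = 76.7 nm.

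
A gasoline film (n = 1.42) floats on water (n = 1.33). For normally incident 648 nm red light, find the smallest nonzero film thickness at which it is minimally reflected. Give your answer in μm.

0.228 μm

Ray reflecting at the top interface goes from n = 1.0 toward n = 1.42: a half-wave phase shift.
Bottom surface (1.42 → 1.33): reflection off a lower-index medium gives no phase shift.
Net: one phase inversion between the two reflected rays.
So the condition for destructive reflection is 2 n t = m λ.
Minimum nonzero at m = 1: t = λ / (2 n) = 648 / (2 × 1.42) = 228 nm.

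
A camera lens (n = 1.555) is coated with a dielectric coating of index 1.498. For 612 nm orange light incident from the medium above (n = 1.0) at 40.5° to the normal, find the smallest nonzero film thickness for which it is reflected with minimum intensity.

Ray reflecting at the top interface goes from n = 1.0 toward n = 1.498: a half-wave phase shift.
Bottom surface (1.498 → 1.555): reflection off a higher-index medium gives a half-wave phase shift.
Net: no relative phase inversion (both shifts match).
With no net inversion, destructive interference in reflection requires 2 n t cos θ_r = (m + ½) λ.
Snell's law: 1.0 sin 40.5° = 1.498 sin θ_r → sin θ_r = 0.434, cos θ_r = 0.901.
Minimum at m = 0: t = λ / (4 n cos θ_r) = 612 / (4 × 1.498 × 0.901) = 113 nm.

113 nm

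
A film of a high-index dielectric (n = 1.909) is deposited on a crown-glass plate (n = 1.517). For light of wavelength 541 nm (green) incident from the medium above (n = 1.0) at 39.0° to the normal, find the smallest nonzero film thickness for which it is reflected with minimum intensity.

Top surface (1.0 → 1.909): reflection off a higher-index medium gives a half-wave phase shift.
Ray reflecting at the bottom interface goes from n = 1.909 toward n = 1.517: no phase shift.
The two reflections differ by half a wavelength.
So the condition for destructive reflection is 2 n t cos θ_r = m λ.
Snell's law: 1.0 sin 39.0° = 1.909 sin θ_r → sin θ_r = 0.330, cos θ_r = 0.944.
Minimum nonzero at m = 1: t = λ / (2 n cos θ_r) = 541 / (2 × 1.909 × 0.944) = 150 nm.

150 nm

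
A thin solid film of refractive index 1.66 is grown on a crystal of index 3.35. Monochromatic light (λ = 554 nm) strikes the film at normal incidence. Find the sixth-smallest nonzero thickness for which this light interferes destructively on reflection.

Top surface (1.0 → 1.66): reflection off a higher-index medium gives a half-wave phase shift.
Bottom surface (1.66 → 3.35): reflection off a higher-index medium gives a half-wave phase shift.
Zero or two π shifts → no net half-wave offset.
So the condition for destructive reflection is 2 n t = (m + ½) λ.
The sixth-smallest nonzero thickness corresponds to m = 5: t = (m + ½) λ / (2 n) = 5.50 × 554 / (2 × 1.66) = 918 nm.

918 nm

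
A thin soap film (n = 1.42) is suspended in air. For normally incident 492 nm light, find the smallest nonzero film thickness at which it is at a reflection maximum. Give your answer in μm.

Ray reflecting at the top interface goes from n = 1.0 toward n = 1.42: a half-wave phase shift.
Bottom surface (1.42 → 1.0): reflection off a lower-index medium gives no phase shift.
Net: one phase inversion between the two reflected rays.
For strong reflection here: 2 n t = (m + ½) λ.
Minimum at m = 0: t = λ / (4 n) = 492 / (4 × 1.42) = 86.6 nm.

0.0866 μm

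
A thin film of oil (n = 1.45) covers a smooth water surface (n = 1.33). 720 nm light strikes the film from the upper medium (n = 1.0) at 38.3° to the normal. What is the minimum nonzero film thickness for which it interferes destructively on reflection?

275 nm

Ray reflecting at the top interface goes from n = 1.0 toward n = 1.45: a half-wave phase shift.
Ray reflecting at the bottom interface goes from n = 1.45 toward n = 1.33: no phase shift.
Net: one phase inversion between the two reflected rays.
So the condition for destructive reflection is 2 n t cos θ_r = m λ.
Snell's law: 1.0 sin 38.3° = 1.45 sin θ_r → sin θ_r = 0.427, cos θ_r = 0.904.
Minimum nonzero at m = 1: t = λ / (2 n cos θ_r) = 720 / (2 × 1.45 × 0.904) = 275 nm.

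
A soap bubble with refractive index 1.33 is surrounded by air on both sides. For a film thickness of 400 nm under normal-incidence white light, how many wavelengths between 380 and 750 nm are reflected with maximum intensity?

2

Ray reflecting at the top interface goes from n = 1.0 toward n = 1.33: a half-wave phase shift.
Bottom surface (1.33 → 1.0): reflection off a lower-index medium gives no phase shift.
Exactly one π shift → a net half-wave offset.
So the condition for constructive reflection is 2 n t = (m + ½) λ.
λ = 2 n t / (m + ½) = 1064 / (m + ½) nm.
m=0: 2128 nm (IR); m=1: 709 nm (visible); m=2: 426 nm (visible); m=3: 304 nm (UV).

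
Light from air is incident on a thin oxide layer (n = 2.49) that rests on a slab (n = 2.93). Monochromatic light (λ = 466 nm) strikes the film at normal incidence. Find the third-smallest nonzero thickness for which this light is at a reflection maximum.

281 nm

At the upper boundary (n = 1.0 to n = 2.49) the reflected ray undergoes a half-wave phase shift.
At the lower boundary (n = 2.49 to n = 2.93) the reflected ray undergoes a half-wave phase shift.
Net: no relative phase inversion (both shifts match).
With no net inversion, constructive interference in reflection requires 2 n t = m λ.
The third-smallest nonzero thickness corresponds to m = 3: t = m λ / (2 n) = 3.00 × 466 / (2 × 2.49) = 281 nm.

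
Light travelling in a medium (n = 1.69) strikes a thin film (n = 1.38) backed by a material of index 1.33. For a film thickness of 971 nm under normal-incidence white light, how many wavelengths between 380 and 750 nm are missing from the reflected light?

3

Top surface (1.69 → 1.38): reflection off a lower-index medium gives no phase shift.
At the lower boundary (n = 1.38 to n = 1.33) the reflected ray undergoes no phase shift.
The two reflections carry the same phase change, so no net offset.
For dark reflection here: 2 n t = (m + ½) λ.
λ = 2 n t / (m + ½) = 2680 / (m + ½) nm.
m=3: 766 nm (IR); m=4: 596 nm (visible); m=5: 487 nm (visible); m=6: 412 nm (visible); m=7: 357 nm (UV).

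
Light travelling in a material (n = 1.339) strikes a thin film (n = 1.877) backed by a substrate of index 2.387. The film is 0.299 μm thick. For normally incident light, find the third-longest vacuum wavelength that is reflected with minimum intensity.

449 nm

Top surface (1.339 → 1.877): reflection off a higher-index medium gives a half-wave phase shift.
At the lower boundary (n = 1.877 to n = 2.387) the reflected ray undergoes a half-wave phase shift.
Zero or two π shifts → no net half-wave offset.
For minimum reflection here: 2 n t = (m + ½) λ.
λ = 2 n t / (m + ½). The third-longest wavelength is m = 2: λ = 2 × 1.877 × 299 / 2.50 = 449 nm.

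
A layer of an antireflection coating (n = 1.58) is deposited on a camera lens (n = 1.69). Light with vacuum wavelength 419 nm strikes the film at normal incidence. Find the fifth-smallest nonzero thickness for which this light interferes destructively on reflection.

597 nm

At the upper boundary (n = 1.0 to n = 1.58) the reflected ray undergoes a half-wave phase shift.
Ray reflecting at the bottom interface goes from n = 1.58 toward n = 1.69: a half-wave phase shift.
Zero or two π shifts → no net half-wave offset.
With no net inversion, destructive interference in reflection requires 2 n t = (m + ½) λ.
The fifth-smallest nonzero thickness corresponds to m = 4: t = (m + ½) λ / (2 n) = 4.50 × 419 / (2 × 1.58) = 597 nm.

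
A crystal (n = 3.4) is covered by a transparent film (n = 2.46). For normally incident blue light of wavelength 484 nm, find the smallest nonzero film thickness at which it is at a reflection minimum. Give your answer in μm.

0.0492 μm

At the upper boundary (n = 1.0 to n = 2.46) the reflected ray undergoes a half-wave phase shift.
At the lower boundary (n = 2.46 to n = 3.4) the reflected ray undergoes a half-wave phase shift.
Net: no relative phase inversion (both shifts match).
So the condition for destructive reflection is 2 n t = (m + ½) λ.
Minimum at m = 0: t = λ / (4 n) = 484 / (4 × 2.46) = 49.2 nm.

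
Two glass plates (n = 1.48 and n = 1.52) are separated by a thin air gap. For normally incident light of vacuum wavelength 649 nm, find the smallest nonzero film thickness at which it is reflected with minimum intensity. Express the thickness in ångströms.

At the upper boundary (n = 1.48 to n = 1.0) the reflected ray undergoes no phase shift.
Bottom surface (1.0 → 1.52): reflection off a higher-index medium gives a half-wave phase shift.
Exactly one π shift → a net half-wave offset.
So the condition for destructive reflection is 2 n t = m λ.
Minimum nonzero at m = 1: t = λ / (2 n) = 649 / (2 × 1.0) = 325 nm.

3245 Å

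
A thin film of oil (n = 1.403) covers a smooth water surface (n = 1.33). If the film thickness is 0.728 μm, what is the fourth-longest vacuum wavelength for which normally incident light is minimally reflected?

Ray reflecting at the top interface goes from n = 1.0 toward n = 1.403: a half-wave phase shift.
Bottom surface (1.403 → 1.33): reflection off a lower-index medium gives no phase shift.
The two reflections differ by half a wavelength.
So the condition for destructive reflection is 2 n t = m λ.
λ = 2 n t / m. The fourth-longest wavelength is m = 4: λ = 2 × 1.403 × 728 / 4.00 = 511 nm.

511 nm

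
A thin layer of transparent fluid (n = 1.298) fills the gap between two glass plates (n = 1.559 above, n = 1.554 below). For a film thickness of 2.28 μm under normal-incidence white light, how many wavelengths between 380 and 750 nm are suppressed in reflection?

Top surface (1.559 → 1.298): reflection off a lower-index medium gives no phase shift.
At the lower boundary (n = 1.298 to n = 1.554) the reflected ray undergoes a half-wave phase shift.
The two reflections differ by half a wavelength.
With one net inversion, destructive interference in reflection requires 2 n t = m λ.
λ = 2 n t / m = 5919 / m nm.
m=7: 846 nm (IR); m=8: 740 nm (visible); m=9: 658 nm (visible); m=10: 592 nm (visible); m=11: 538 nm (visible); m=12: 493 nm (visible); m=13: 455 nm (visible); m=14: 423 nm (visible); m=15: 395 nm (visible); m=16: 370 nm (UV).

8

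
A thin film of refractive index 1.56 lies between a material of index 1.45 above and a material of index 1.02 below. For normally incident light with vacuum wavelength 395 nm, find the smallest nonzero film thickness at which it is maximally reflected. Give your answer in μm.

0.0633 μm

Top surface (1.45 → 1.56): reflection off a higher-index medium gives a half-wave phase shift.
Ray reflecting at the bottom interface goes from n = 1.56 toward n = 1.02: no phase shift.
Exactly one π shift → a net half-wave offset.
With one net inversion, constructive interference in reflection requires 2 n t = (m + ½) λ.
Minimum at m = 0: t = λ / (4 n) = 395 / (4 × 1.56) = 63.3 nm.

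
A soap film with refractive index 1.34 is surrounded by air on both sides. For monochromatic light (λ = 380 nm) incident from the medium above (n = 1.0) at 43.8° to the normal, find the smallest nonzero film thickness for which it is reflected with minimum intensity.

166 nm

Ray reflecting at the top interface goes from n = 1.0 toward n = 1.34: a half-wave phase shift.
At the lower boundary (n = 1.34 to n = 1.0) the reflected ray undergoes no phase shift.
The two reflections differ by half a wavelength.
So the condition for destructive reflection is 2 n t cos θ_r = m λ.
Snell's law: 1.0 sin 43.8° = 1.34 sin θ_r → sin θ_r = 0.517, cos θ_r = 0.856.
Minimum nonzero at m = 1: t = λ / (2 n cos θ_r) = 380 / (2 × 1.34 × 0.856) = 166 nm.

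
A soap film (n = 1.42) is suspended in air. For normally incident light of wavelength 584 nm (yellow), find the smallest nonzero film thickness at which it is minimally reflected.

206 nm

At the upper boundary (n = 1.0 to n = 1.42) the reflected ray undergoes a half-wave phase shift.
Bottom surface (1.42 → 1.0): reflection off a lower-index medium gives no phase shift.
Net: one phase inversion between the two reflected rays.
For weak reflection here: 2 n t = m λ.
Minimum nonzero at m = 1: t = λ / (2 n) = 584 / (2 × 1.42) = 206 nm.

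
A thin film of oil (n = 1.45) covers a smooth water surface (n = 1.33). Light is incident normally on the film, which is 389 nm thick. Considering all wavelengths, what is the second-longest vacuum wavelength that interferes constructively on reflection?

Top surface (1.0 → 1.45): reflection off a higher-index medium gives a half-wave phase shift.
Ray reflecting at the bottom interface goes from n = 1.45 toward n = 1.33: no phase shift.
The two reflections differ by half a wavelength.
With one net inversion, constructive interference in reflection requires 2 n t = (m + ½) λ.
λ = 2 n t / (m + ½). The second-longest wavelength is m = 1: λ = 2 × 1.45 × 389 / 1.50 = 752 nm.

752 nm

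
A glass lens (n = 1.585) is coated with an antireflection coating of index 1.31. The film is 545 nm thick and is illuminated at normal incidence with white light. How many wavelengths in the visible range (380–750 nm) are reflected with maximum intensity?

Ray reflecting at the top interface goes from n = 1.0 toward n = 1.31: a half-wave phase shift.
Bottom surface (1.31 → 1.585): reflection off a higher-index medium gives a half-wave phase shift.
The two reflections carry the same phase change, so no net offset.
For strong reflection here: 2 n t = m λ.
λ = 2 n t / m = 1428 / m nm.
m=1: 1428 nm (IR); m=2: 714 nm (visible); m=3: 476 nm (visible); m=4: 357 nm (UV).

2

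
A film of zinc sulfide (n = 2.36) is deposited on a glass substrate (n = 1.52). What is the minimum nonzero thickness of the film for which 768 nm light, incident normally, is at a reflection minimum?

Ray reflecting at the top interface goes from n = 1.0 toward n = 2.36: a half-wave phase shift.
Bottom surface (2.36 → 1.52): reflection off a lower-index medium gives no phase shift.
Net: one phase inversion between the two reflected rays.
For minimum reflection here: 2 n t = m λ.
Minimum nonzero at m = 1: t = λ / (2 n) = 768 / (2 × 2.36) = 163 nm.

163 nm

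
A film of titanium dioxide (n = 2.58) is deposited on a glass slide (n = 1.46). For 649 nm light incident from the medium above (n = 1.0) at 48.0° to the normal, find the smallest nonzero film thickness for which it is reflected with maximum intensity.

Top surface (1.0 → 2.58): reflection off a higher-index medium gives a half-wave phase shift.
Bottom surface (2.58 → 1.46): reflection off a lower-index medium gives no phase shift.
Exactly one π shift → a net half-wave offset.
So the condition for constructive reflection is 2 n t cos θ_r = (m + ½) λ.
Snell's law: 1.0 sin 48.0° = 2.58 sin θ_r → sin θ_r = 0.288, cos θ_r = 0.958.
Minimum at m = 0: t = λ / (4 n cos θ_r) = 649 / (4 × 2.58 × 0.958) = 65.7 nm.

65.7 nm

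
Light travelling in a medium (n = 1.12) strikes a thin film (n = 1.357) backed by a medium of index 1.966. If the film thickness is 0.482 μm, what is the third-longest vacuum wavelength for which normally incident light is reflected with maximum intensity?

436 nm

Top surface (1.12 → 1.357): reflection off a higher-index medium gives a half-wave phase shift.
Ray reflecting at the bottom interface goes from n = 1.357 toward n = 1.966: a half-wave phase shift.
The two reflections carry the same phase change, so no net offset.
With no net inversion, constructive interference in reflection requires 2 n t = m λ.
λ = 2 n t / m. The third-longest wavelength is m = 3: λ = 2 × 1.357 × 482 / 3.00 = 436 nm.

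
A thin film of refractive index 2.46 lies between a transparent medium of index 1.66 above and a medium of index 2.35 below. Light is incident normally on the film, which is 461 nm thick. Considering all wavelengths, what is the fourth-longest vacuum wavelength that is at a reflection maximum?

At the upper boundary (n = 1.66 to n = 2.46) the reflected ray undergoes a half-wave phase shift.
Ray reflecting at the bottom interface goes from n = 2.46 toward n = 2.35: no phase shift.
The two reflections differ by half a wavelength.
For maximum reflection here: 2 n t = (m + ½) λ.
λ = 2 n t / (m + ½). The fourth-longest wavelength is m = 3: λ = 2 × 2.46 × 461 / 3.50 = 648 nm.

648 nm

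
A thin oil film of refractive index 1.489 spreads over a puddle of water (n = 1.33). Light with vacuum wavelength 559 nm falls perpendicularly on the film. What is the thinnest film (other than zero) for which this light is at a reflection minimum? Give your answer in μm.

Top surface (1.0 → 1.489): reflection off a higher-index medium gives a half-wave phase shift.
At the lower boundary (n = 1.489 to n = 1.33) the reflected ray undergoes no phase shift.
The two reflections differ by half a wavelength.
With one net inversion, destructive interference in reflection requires 2 n t = m λ.
Minimum nonzero at m = 1: t = λ / (2 n) = 559 / (2 × 1.489) = 188 nm.

0.188 μm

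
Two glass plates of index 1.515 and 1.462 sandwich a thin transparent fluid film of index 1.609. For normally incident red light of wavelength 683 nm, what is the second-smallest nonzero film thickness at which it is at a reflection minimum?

Top surface (1.515 → 1.609): reflection off a higher-index medium gives a half-wave phase shift.
Ray reflecting at the bottom interface goes from n = 1.609 toward n = 1.462: no phase shift.
Exactly one π shift → a net half-wave offset.
For weak reflection here: 2 n t = m λ.
The second-smallest nonzero thickness corresponds to m = 2: t = m λ / (2 n) = 2.00 × 683 / (2 × 1.609) = 424 nm.

424 nm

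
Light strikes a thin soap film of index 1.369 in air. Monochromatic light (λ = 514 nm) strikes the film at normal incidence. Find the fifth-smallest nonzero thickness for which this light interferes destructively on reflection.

Top surface (1.0 → 1.369): reflection off a higher-index medium gives a half-wave phase shift.
Ray reflecting at the bottom interface goes from n = 1.369 toward n = 1.0: no phase shift.
The two reflections differ by half a wavelength.
So the condition for destructive reflection is 2 n t = m λ.
The fifth-smallest nonzero thickness corresponds to m = 5: t = m λ / (2 n) = 5.00 × 514 / (2 × 1.369) = 939 nm.

939 nm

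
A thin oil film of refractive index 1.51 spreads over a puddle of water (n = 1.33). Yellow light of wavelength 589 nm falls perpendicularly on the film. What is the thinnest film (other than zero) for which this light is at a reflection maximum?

97.5 nm

Ray reflecting at the top interface goes from n = 1.0 toward n = 1.51: a half-wave phase shift.
Ray reflecting at the bottom interface goes from n = 1.51 toward n = 1.33: no phase shift.
Exactly one π shift → a net half-wave offset.
So the condition for constructive reflection is 2 n t = (m + ½) λ.
Minimum at m = 0: t = λ / (4 n) = 589 / (4 × 1.51) = 97.5 nm.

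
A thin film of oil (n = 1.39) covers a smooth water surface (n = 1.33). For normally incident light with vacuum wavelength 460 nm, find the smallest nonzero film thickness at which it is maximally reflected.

82.7 nm

Top surface (1.0 → 1.39): reflection off a higher-index medium gives a half-wave phase shift.
Bottom surface (1.39 → 1.33): reflection off a lower-index medium gives no phase shift.
The two reflections differ by half a wavelength.
For maximum reflection here: 2 n t = (m + ½) λ.
Minimum at m = 0: t = λ / (4 n) = 460 / (4 × 1.39) = 82.7 nm.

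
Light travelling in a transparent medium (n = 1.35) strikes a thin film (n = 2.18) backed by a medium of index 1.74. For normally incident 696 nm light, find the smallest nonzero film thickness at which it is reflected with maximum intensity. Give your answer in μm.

At the upper boundary (n = 1.35 to n = 2.18) the reflected ray undergoes a half-wave phase shift.
Bottom surface (2.18 → 1.74): reflection off a lower-index medium gives no phase shift.
Exactly one π shift → a net half-wave offset.
So the condition for constructive reflection is 2 n t = (m + ½) λ.
Minimum at m = 0: t = λ / (4 n) = 696 / (4 × 2.18) = 79.8 nm.

0.0798 μm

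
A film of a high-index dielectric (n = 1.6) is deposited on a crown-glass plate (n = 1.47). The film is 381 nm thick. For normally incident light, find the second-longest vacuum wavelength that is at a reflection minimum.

Top surface (1.0 → 1.6): reflection off a higher-index medium gives a half-wave phase shift.
Bottom surface (1.6 → 1.47): reflection off a lower-index medium gives no phase shift.
Net: one phase inversion between the two reflected rays.
So the condition for destructive reflection is 2 n t = m λ.
λ = 2 n t / m. The second-longest wavelength is m = 2: λ = 2 × 1.6 × 381 / 2.00 = 610 nm.

610 nm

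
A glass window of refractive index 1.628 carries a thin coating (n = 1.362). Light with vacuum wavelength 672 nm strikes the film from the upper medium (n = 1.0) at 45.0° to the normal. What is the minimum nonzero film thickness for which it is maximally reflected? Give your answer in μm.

0.289 μm

At the upper boundary (n = 1.0 to n = 1.362) the reflected ray undergoes a half-wave phase shift.
Ray reflecting at the bottom interface goes from n = 1.362 toward n = 1.628: a half-wave phase shift.
Zero or two π shifts → no net half-wave offset.
So the condition for constructive reflection is 2 n t cos θ_r = m λ.
Snell's law: 1.0 sin 45.0° = 1.362 sin θ_r → sin θ_r = 0.519, cos θ_r = 0.855.
Minimum nonzero at m = 1: t = λ / (2 n cos θ_r) = 672 / (2 × 1.362 × 0.855) = 289 nm.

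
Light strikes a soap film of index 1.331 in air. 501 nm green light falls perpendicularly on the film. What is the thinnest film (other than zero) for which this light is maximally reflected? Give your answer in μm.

0.0941 μm

Top surface (1.0 → 1.331): reflection off a higher-index medium gives a half-wave phase shift.
Bottom surface (1.331 → 1.0): reflection off a lower-index medium gives no phase shift.
Exactly one π shift → a net half-wave offset.
With one net inversion, constructive interference in reflection requires 2 n t = (m + ½) λ.
Minimum at m = 0: t = λ / (4 n) = 501 / (4 × 1.331) = 94.1 nm.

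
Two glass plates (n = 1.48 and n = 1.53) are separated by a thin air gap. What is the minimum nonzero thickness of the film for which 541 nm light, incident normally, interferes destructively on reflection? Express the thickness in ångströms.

At the upper boundary (n = 1.48 to n = 1.0) the reflected ray undergoes no phase shift.
At the lower boundary (n = 1.0 to n = 1.53) the reflected ray undergoes a half-wave phase shift.
The two reflections differ by half a wavelength.
For weak reflection here: 2 n t = m λ.
Minimum nonzero at m = 1: t = λ / (2 n) = 541 / (2 × 1.0) = 271 nm.

2705 Å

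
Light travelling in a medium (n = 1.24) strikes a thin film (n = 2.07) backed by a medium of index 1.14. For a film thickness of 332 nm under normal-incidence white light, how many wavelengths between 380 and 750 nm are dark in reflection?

Top surface (1.24 → 2.07): reflection off a higher-index medium gives a half-wave phase shift.
Bottom surface (2.07 → 1.14): reflection off a lower-index medium gives no phase shift.
Exactly one π shift → a net half-wave offset.
For weak reflection here: 2 n t = m λ.
λ = 2 n t / m = 1374 / m nm.
m=1: 1374 nm (IR); m=2: 687 nm (visible); m=3: 458 nm (visible); m=4: 344 nm (UV).

2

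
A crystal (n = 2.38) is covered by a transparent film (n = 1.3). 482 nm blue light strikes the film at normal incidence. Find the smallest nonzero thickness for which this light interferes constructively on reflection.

185 nm

At the upper boundary (n = 1.0 to n = 1.3) the reflected ray undergoes a half-wave phase shift.
Ray reflecting at the bottom interface goes from n = 1.3 toward n = 2.38: a half-wave phase shift.
Net: no relative phase inversion (both shifts match).
For strong reflection here: 2 n t = m λ.
The smallest nonzero thickness corresponds to m = 1: t = m λ / (2 n) = 1.00 × 482 / (2 × 1.3) = 185 nm.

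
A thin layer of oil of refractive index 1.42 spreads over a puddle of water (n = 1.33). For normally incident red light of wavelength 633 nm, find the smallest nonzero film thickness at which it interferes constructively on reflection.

Ray reflecting at the top interface goes from n = 1.0 toward n = 1.42: a half-wave phase shift.
Ray reflecting at the bottom interface goes from n = 1.42 toward n = 1.33: no phase shift.
The two reflections differ by half a wavelength.
So the condition for constructive reflection is 2 n t = (m + ½) λ.
Minimum at m = 0: t = λ / (4 n) = 633 / (4 × 1.42) = 111 nm.

111 nm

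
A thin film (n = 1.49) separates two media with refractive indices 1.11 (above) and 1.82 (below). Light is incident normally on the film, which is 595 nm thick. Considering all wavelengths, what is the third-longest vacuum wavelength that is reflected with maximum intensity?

591 nm

Ray reflecting at the top interface goes from n = 1.11 toward n = 1.49: a half-wave phase shift.
Bottom surface (1.49 → 1.82): reflection off a higher-index medium gives a half-wave phase shift.
Net: no relative phase inversion (both shifts match).
For strong reflection here: 2 n t = m λ.
λ = 2 n t / m. The third-longest wavelength is m = 3: λ = 2 × 1.49 × 595 / 3.00 = 591 nm.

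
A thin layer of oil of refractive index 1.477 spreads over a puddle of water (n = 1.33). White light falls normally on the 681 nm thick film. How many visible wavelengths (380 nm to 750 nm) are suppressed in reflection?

Top surface (1.0 → 1.477): reflection off a higher-index medium gives a half-wave phase shift.
Bottom surface (1.477 → 1.33): reflection off a lower-index medium gives no phase shift.
Net: one phase inversion between the two reflected rays.
So the condition for destructive reflection is 2 n t = m λ.
λ = 2 n t / m = 2012 / m nm.
m=2: 1006 nm (IR); m=3: 671 nm (visible); m=4: 503 nm (visible); m=5: 402 nm (visible); m=6: 335 nm (UV).

3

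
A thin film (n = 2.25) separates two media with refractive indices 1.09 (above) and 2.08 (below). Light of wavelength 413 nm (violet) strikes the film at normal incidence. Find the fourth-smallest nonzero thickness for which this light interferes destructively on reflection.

Ray reflecting at the top interface goes from n = 1.09 toward n = 2.25: a half-wave phase shift.
At the lower boundary (n = 2.25 to n = 2.08) the reflected ray undergoes no phase shift.
Net: one phase inversion between the two reflected rays.
So the condition for destructive reflection is 2 n t = m λ.
The fourth-smallest nonzero thickness corresponds to m = 4: t = m λ / (2 n) = 4.00 × 413 / (2 × 2.25) = 367 nm.

367 nm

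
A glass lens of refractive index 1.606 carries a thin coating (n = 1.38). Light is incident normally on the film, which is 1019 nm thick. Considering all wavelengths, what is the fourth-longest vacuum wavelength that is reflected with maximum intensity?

703 nm

At the upper boundary (n = 1.0 to n = 1.38) the reflected ray undergoes a half-wave phase shift.
Ray reflecting at the bottom interface goes from n = 1.38 toward n = 1.606: a half-wave phase shift.
Net: no relative phase inversion (both shifts match).
So the condition for constructive reflection is 2 n t = m λ.
λ = 2 n t / m. The fourth-longest wavelength is m = 4: λ = 2 × 1.38 × 1019 / 4.00 = 703 nm.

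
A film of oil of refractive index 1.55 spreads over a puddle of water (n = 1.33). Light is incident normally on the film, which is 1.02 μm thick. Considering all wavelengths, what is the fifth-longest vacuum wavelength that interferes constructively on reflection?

At the upper boundary (n = 1.0 to n = 1.55) the reflected ray undergoes a half-wave phase shift.
Ray reflecting at the bottom interface goes from n = 1.55 toward n = 1.33: no phase shift.
Net: one phase inversion between the two reflected rays.
With one net inversion, constructive interference in reflection requires 2 n t = (m + ½) λ.
λ = 2 n t / (m + ½). The fifth-longest wavelength is m = 4: λ = 2 × 1.55 × 1020 / 4.50 = 703 nm.

703 nm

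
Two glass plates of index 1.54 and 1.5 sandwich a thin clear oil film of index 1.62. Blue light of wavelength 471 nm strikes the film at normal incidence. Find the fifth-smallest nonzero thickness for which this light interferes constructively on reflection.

At the upper boundary (n = 1.54 to n = 1.62) the reflected ray undergoes a half-wave phase shift.
At the lower boundary (n = 1.62 to n = 1.5) the reflected ray undergoes no phase shift.
Net: one phase inversion between the two reflected rays.
With one net inversion, constructive interference in reflection requires 2 n t = (m + ½) λ.
The fifth-smallest nonzero thickness corresponds to m = 4: t = (m + ½) λ / (2 n) = 4.50 × 471 / (2 × 1.62) = 654 nm.

654 nm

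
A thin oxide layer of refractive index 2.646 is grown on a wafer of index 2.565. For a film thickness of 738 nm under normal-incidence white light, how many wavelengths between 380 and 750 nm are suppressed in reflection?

Ray reflecting at the top interface goes from n = 1.0 toward n = 2.646: a half-wave phase shift.
Bottom surface (2.646 → 2.565): reflection off a lower-index medium gives no phase shift.
The two reflections differ by half a wavelength.
With one net inversion, destructive interference in reflection requires 2 n t = m λ.
λ = 2 n t / m = 3905 / m nm.
m=5: 781 nm (IR); m=6: 651 nm (visible); m=7: 558 nm (visible); m=8: 488 nm (visible); m=9: 434 nm (visible); m=10: 391 nm (visible); m=11: 355 nm (UV).

5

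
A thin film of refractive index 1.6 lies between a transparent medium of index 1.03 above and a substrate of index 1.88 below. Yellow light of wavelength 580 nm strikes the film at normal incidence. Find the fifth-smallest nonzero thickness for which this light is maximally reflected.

Top surface (1.03 → 1.6): reflection off a higher-index medium gives a half-wave phase shift.
Ray reflecting at the bottom interface goes from n = 1.6 toward n = 1.88: a half-wave phase shift.
The two reflections carry the same phase change, so no net offset.
So the condition for constructive reflection is 2 n t = m λ.
The fifth-smallest nonzero thickness corresponds to m = 5: t = m λ / (2 n) = 5.00 × 580 / (2 × 1.6) = 906 nm.

906 nm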